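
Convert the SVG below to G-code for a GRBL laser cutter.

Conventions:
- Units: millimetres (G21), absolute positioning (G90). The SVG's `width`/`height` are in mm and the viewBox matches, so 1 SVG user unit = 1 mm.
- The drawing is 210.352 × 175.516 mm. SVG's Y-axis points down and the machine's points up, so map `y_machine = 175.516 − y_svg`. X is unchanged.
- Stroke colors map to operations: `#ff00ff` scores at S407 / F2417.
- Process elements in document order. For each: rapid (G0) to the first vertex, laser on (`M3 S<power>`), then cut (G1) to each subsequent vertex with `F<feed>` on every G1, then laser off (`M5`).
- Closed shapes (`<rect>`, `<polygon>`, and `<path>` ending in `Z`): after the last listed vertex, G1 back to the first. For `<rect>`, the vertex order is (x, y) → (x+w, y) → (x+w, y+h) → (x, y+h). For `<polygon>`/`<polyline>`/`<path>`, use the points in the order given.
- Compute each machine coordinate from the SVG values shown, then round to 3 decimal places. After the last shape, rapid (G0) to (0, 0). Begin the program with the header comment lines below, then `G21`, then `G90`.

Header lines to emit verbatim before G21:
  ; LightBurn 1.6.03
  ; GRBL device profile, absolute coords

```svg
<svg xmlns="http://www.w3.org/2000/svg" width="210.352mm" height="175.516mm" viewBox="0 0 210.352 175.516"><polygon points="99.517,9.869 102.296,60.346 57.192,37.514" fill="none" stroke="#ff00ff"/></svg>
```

; LightBurn 1.6.03
; GRBL device profile, absolute coords
G21
G90
G0 X99.517 Y165.647
M3 S407
G1 X102.296 Y115.170 F2417
G1 X57.192 Y138.002 F2417
G1 X99.517 Y165.647 F2417
M5
G0 X0.000 Y0.000

Since the viewBox matches the mm dimensions, user units are millimetres directly. The only transform is the Y-flip y_m = 175.516 − y_svg.

Shape 1 is a regular polygon drawn with `<polygon>`. Its stroke #ff00ff means score at S407, F2417. After flipping Y the toolpath is (99.517,165.647) → (102.296,115.170) → (57.192,138.002) → (99.517,165.647), returning to the start.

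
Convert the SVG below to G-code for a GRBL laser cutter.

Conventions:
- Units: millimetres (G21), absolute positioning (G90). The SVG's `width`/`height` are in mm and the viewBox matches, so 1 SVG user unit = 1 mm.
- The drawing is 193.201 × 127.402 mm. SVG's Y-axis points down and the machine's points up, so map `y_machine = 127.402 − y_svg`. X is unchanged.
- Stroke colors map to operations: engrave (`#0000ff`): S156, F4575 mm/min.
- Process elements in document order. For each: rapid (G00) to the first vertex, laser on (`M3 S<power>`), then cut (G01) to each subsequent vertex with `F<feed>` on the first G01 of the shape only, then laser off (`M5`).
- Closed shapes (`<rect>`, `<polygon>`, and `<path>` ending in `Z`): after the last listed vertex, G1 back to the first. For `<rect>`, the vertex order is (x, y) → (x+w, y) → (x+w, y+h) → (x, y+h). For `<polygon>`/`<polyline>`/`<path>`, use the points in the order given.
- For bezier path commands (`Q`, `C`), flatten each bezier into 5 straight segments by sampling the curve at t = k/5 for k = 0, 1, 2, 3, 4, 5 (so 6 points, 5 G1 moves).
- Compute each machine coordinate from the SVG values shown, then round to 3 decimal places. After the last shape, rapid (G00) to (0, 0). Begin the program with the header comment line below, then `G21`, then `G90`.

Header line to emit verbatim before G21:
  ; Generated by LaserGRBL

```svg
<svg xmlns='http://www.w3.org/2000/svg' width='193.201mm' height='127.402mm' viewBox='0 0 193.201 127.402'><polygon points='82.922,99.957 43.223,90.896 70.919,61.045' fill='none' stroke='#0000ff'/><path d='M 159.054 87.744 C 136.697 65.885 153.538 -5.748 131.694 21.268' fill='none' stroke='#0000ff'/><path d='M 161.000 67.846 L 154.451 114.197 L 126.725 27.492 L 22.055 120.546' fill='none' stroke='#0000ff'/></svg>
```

; Generated by LaserGRBL
G21
G90
G00 X82.922 Y27.445
M3 S156
G01 X43.223 Y36.506 F4575
G01 X70.919 Y66.357
G01 X82.922 Y27.445
M5
G00 X159.054 Y39.658
M3 S156
G01 X149.720 Y57.559 F4575
G01 X146.056 Y80.281
G01 X144.323 Y100.701
G01 X140.781 Y111.693
G01 X131.694 Y106.134
M5
G00 X161.000 Y59.556
M3 S156
G01 X154.451 Y13.205 F4575
G01 X126.725 Y99.910
G01 X22.055 Y6.856
M5
G00 X0.000 Y0.000

Since the viewBox matches the mm dimensions, user units are millimetres directly. The only transform is the Y-flip y_m = 127.402 − y_svg.

Shape 1 is a regular polygon drawn with `<polygon>`. Its stroke #0000ff means engrave at S156, F4575. After flipping Y the toolpath is (82.922,27.445) → (43.223,36.506) → (70.919,66.357) → (82.922,27.445), returning to the start.

Shape 2 is a cubic bezier drawn with `<path>`. Its stroke #0000ff means engrave at S156, F4575. After flipping Y the toolpath is (159.054,39.658) → (149.720,57.559) → (146.056,80.281) → (144.323,100.701) → (140.781,111.693) → (131.694,106.134).

Shape 3 is a open polyline drawn with `<path>`. Its stroke #0000ff means engrave at S156, F4575. After flipping Y the toolpath is (161.000,59.556) → (154.451,13.205) → (126.725,99.910) → (22.055,6.856).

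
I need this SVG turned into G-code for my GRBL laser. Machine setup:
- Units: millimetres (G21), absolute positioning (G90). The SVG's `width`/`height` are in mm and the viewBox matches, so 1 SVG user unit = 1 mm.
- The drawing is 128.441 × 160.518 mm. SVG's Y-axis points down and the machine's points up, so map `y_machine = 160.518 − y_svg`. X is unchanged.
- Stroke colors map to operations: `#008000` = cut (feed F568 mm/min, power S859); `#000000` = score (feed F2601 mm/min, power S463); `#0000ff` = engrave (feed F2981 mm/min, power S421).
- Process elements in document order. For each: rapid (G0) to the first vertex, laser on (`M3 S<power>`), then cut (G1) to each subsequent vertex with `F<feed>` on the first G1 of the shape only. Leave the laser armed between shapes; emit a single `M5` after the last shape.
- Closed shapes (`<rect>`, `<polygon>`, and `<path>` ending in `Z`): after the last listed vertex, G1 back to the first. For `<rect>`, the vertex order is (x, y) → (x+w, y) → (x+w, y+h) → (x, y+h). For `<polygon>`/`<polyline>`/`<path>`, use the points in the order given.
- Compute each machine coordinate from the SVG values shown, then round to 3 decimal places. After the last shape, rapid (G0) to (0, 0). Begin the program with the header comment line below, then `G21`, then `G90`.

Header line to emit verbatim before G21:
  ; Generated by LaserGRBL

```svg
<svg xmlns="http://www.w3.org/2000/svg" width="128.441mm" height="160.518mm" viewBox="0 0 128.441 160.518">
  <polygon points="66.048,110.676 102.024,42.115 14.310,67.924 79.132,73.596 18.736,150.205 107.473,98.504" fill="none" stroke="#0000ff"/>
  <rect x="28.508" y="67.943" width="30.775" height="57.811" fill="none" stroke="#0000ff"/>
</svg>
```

viewBox `0 0 128.441 160.518` with mm width/height → 1 unit = 1 mm. Flip: y_m = 160.518 − y_svg.

**Shape 1** — `<polygon>` closed polygon, stroke `#0000ff` → engrave (S421, F2981). Machine vertices: (66.048,49.842) → (102.024,118.403) → (14.310,92.594) → (79.132,86.922) → (18.736,10.313) → (107.473,62.014) → (66.048,49.842). Closed: final G1 returns to the first vertex.

**Shape 2** — `<rect>` rectangle, stroke `#0000ff` → engrave (S421, F2981). Machine vertices: (28.508,92.575) → (59.283,92.575) → (59.283,34.764) → (28.508,34.764) → (28.508,92.575). Closed: final G1 returns to the first vertex.

; Generated by LaserGRBL
G21
G90
G0 X66.048 Y49.842
M3 S421
G1 X102.024 Y118.403 F2981
G1 X14.310 Y92.594
G1 X79.132 Y86.922
G1 X18.736 Y10.313
G1 X107.473 Y62.014
G1 X66.048 Y49.842
G0 X28.508 Y92.575
M3 S421
G1 X59.283 Y92.575 F2981
G1 X59.283 Y34.764
G1 X28.508 Y34.764
G1 X28.508 Y92.575
M5
G0 X0.000 Y0.000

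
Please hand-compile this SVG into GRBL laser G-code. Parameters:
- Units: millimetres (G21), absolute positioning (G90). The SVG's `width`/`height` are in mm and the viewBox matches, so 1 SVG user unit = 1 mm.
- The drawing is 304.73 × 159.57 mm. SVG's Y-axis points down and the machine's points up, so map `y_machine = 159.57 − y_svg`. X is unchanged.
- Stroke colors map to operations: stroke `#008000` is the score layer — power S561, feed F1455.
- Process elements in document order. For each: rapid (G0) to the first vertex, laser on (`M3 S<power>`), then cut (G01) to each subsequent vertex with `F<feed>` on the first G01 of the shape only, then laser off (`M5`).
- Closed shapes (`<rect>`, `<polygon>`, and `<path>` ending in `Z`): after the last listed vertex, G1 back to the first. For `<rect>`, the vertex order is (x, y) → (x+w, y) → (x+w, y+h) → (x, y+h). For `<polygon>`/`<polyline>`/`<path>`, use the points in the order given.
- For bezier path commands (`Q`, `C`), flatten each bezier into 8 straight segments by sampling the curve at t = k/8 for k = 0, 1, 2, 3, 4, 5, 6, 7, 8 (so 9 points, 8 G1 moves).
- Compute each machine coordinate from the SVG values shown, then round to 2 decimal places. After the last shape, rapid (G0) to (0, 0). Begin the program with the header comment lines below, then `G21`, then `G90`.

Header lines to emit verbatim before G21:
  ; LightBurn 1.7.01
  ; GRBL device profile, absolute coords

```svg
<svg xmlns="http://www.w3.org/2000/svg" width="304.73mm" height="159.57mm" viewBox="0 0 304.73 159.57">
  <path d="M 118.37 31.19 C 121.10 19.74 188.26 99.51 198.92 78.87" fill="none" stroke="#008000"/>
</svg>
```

viewBox `0 0 304.73 159.57` with mm width/height → 1 unit = 1 mm. Flip: y_m = 159.57 − y_svg.

**Shape 1** — `<path>` cubic bezier, stroke `#008000` → score (S561, F1455). Control points (SVG): P0=(118.37,31.19), P1=(121.10,19.74), P2=(188.26,99.51), P3=(198.92,78.87); sampled at t=k/8. Machine vertices: (118.37,128.38) → (122.18,128.77) → (130.61,122.86) → (142.25,112.88) → (155.67,101.09) → (169.47,89.73) → (182.22,81.05) → (192.51,77.29) → (198.92,80.70). Open path.

; LightBurn 1.7.01
; GRBL device profile, absolute coords
G21
G90
G0 X118.37 Y128.38
M3 S561
G01 X122.18 Y128.77 F1455
G01 X130.61 Y122.86
G01 X142.25 Y112.88
G01 X155.67 Y101.09
G01 X169.47 Y89.73
G01 X182.22 Y81.05
G01 X192.51 Y77.29
G01 X198.92 Y80.70
M5
G0 X0.00 Y0.00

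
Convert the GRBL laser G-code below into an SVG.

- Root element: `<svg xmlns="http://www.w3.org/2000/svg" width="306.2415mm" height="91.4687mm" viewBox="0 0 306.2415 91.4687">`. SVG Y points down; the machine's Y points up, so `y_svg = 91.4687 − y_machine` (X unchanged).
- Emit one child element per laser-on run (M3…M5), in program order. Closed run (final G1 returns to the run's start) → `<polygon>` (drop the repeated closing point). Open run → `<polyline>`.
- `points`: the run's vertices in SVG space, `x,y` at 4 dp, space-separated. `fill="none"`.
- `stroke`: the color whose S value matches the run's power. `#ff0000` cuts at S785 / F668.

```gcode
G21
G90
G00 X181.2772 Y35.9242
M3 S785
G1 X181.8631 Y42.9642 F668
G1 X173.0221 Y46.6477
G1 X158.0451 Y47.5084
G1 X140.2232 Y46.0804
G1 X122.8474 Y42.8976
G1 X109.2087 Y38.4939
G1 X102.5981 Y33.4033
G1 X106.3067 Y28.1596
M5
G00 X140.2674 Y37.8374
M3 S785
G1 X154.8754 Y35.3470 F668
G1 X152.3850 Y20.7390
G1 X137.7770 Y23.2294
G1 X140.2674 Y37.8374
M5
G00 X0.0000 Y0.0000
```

Machine Y-up, SVG Y-down with viewBox height 91.4687, so y_svg = 91.4687 − y_machine; X carries over. Every run uses S785, so all elements get stroke `#ff0000` (cut).

Run 1: The run is open, so emit a `<polyline>` with points (Y-flipped): 181.2772,55.5445 181.8631,48.5045 173.0221,44.8210 158.0451,43.9603 140.2232,45.3883 122.8474,48.5711 109.2087,52.9748 102.5981,58.0654 106.3067,63.3091.

Run 2: The run returns to its start, so emit a `<polygon>` with points (Y-flipped): 140.2674,53.6313 154.8754,56.1217 152.3850,70.7297 137.7770,68.2393.

<svg xmlns="http://www.w3.org/2000/svg" width="306.2415mm" height="91.4687mm" viewBox="0 0 306.2415 91.4687">
  <polyline points="181.2772,55.5445 181.8631,48.5045 173.0221,44.8210 158.0451,43.9603 140.2232,45.3883 122.8474,48.5711 109.2087,52.9748 102.5981,58.0654 106.3067,63.3091" fill="none" stroke="#ff0000"/>
  <polygon points="140.2674,53.6313 154.8754,56.1217 152.3850,70.7297 137.7770,68.2393" fill="none" stroke="#ff0000"/>
</svg>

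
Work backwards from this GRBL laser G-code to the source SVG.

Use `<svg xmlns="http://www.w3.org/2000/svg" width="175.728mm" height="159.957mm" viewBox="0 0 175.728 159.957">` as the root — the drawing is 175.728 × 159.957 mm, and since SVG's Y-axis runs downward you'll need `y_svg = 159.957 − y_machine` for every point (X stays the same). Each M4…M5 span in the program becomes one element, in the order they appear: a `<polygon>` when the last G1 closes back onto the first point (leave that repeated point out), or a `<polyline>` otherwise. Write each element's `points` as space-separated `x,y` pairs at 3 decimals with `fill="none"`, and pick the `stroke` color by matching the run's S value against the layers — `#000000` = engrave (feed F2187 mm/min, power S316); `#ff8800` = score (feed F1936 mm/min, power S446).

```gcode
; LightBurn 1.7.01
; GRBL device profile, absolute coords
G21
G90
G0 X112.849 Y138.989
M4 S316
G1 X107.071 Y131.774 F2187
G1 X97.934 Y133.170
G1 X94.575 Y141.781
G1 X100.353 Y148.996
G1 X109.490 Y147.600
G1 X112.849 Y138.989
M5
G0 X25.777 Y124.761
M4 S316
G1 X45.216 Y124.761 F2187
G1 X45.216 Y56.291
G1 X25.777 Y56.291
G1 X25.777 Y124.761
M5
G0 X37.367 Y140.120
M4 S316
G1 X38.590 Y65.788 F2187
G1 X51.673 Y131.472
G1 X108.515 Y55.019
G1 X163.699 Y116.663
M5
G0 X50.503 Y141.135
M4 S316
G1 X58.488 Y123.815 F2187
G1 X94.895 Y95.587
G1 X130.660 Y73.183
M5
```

y_svg = 159.957 − y_m. Every run uses S316, so all elements get stroke `#000000` (engrave).

[1] closed run; points: 112.849,20.968 107.071,28.183 97.934,26.787 94.575,18.176 100.353,10.961 109.490,12.357

[2] closed run; points: 25.777,35.196 45.216,35.196 45.216,103.666 25.777,103.666

[3] open run; points: 37.367,19.837 38.590,94.169 51.673,28.485 108.515,104.938 163.699,43.294

[4] open run; points: 50.503,18.822 58.488,36.142 94.895,64.370 130.660,86.774

<svg xmlns="http://www.w3.org/2000/svg" width="175.728mm" height="159.957mm" viewBox="0 0 175.728 159.957">
  <polygon points="112.849,20.968 107.071,28.183 97.934,26.787 94.575,18.176 100.353,10.961 109.490,12.357" fill="none" stroke="#000000"/>
  <polygon points="25.777,35.196 45.216,35.196 45.216,103.666 25.777,103.666" fill="none" stroke="#000000"/>
  <polyline points="37.367,19.837 38.590,94.169 51.673,28.485 108.515,104.938 163.699,43.294" fill="none" stroke="#000000"/>
  <polyline points="50.503,18.822 58.488,36.142 94.895,64.370 130.660,86.774" fill="none" stroke="#000000"/>
</svg>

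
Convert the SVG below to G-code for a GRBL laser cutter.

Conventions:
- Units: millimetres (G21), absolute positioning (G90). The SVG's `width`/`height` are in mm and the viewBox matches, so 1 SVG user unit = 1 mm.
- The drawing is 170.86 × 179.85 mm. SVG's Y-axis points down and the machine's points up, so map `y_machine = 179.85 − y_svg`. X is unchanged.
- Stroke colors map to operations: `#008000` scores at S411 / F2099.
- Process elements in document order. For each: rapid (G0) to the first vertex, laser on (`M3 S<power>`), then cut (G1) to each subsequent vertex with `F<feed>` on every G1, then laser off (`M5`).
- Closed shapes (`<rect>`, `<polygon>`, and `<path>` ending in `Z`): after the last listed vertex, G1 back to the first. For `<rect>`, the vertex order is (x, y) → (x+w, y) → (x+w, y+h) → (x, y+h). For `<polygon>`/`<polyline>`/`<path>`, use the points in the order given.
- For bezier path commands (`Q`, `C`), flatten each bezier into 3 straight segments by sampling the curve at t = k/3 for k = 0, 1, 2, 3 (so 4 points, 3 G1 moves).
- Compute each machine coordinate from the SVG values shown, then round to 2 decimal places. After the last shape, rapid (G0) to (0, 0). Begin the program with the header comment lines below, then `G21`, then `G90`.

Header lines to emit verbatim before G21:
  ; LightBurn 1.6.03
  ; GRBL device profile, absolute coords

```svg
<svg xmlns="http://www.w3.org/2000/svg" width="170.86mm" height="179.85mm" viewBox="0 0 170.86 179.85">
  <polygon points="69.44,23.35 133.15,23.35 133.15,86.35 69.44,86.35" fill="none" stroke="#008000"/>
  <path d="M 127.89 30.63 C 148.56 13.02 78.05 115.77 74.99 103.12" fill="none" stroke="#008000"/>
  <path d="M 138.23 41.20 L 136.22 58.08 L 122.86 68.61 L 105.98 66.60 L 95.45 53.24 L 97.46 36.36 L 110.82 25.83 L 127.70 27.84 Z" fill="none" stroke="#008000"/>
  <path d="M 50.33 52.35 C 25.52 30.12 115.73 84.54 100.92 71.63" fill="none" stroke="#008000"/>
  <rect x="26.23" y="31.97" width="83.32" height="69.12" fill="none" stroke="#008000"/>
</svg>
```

; LightBurn 1.6.03
; GRBL device profile, absolute coords
G21
G90
G0 X69.44 Y156.50
M3 S411
G1 X133.15 Y156.50 F2099
G1 X133.15 Y93.50 F2099
G1 X69.44 Y93.50 F2099
G1 X69.44 Y156.50 F2099
M5
G0 X127.89 Y149.22
M3 S411
G1 X124.04 Y135.44 F2099
G1 X94.66 Y93.81 F2099
G1 X74.99 Y76.73 F2099
M5
G0 X138.23 Y138.65
M3 S411
G1 X136.22 Y121.77 F2099
G1 X122.86 Y111.24 F2099
G1 X105.98 Y113.25 F2099
G1 X95.45 Y126.61 F2099
G1 X97.46 Y143.49 F2099
G1 X110.82 Y154.02 F2099
G1 X127.70 Y152.01 F2099
G1 X138.23 Y138.65 F2099
M5
G0 X50.33 Y127.50
M3 S411
G1 X55.71 Y129.51 F2099
G1 X88.87 Y112.42 F2099
G1 X100.92 Y108.22 F2099
M5
G0 X26.23 Y147.88
M3 S411
G1 X109.55 Y147.88 F2099
G1 X109.55 Y78.76 F2099
G1 X26.23 Y78.76 F2099
G1 X26.23 Y147.88 F2099
M5
G0 X0.00 Y0.00

viewBox `0 0 170.86 179.85` with mm width/height → 1 unit = 1 mm. Flip: y_m = 179.85 − y_svg.

**Shape 1** — `<polygon>` rectangle, stroke `#008000` → score (S411, F2099). Machine vertices: (69.44,156.50) → (133.15,156.50) → (133.15,93.50) → (69.44,93.50) → (69.44,156.50). Closed: final G1 returns to the first vertex.

**Shape 2** — `<path>` cubic bezier, stroke `#008000` → score (S411, F2099). Control points (SVG): P0=(127.89,30.63), P1=(148.56,13.02), P2=(78.05,115.77), P3=(74.99,103.12); sampled at t=k/3. Machine vertices: (127.89,149.22) → (124.04,135.44) → (94.66,93.81) → (74.99,76.73). Open path.

**Shape 3** — `<path>` regular polygon, stroke `#008000` → score (S411, F2099). Machine vertices: (138.23,138.65) → (136.22,121.77) → (122.86,111.24) → (105.98,113.25) → (95.45,126.61) → (97.46,143.49) → (110.82,154.02) → (127.70,152.01) → (138.23,138.65). Closed: final G1 returns to the first vertex.

**Shape 4** — `<path>` cubic bezier, stroke `#008000` → score (S411, F2099). Control points (SVG): P0=(50.33,52.35), P1=(25.52,30.12), P2=(115.73,84.54), P3=(100.92,71.63); sampled at t=k/3. Machine vertices: (50.33,127.50) → (55.71,129.51) → (88.87,112.42) → (100.92,108.22). Open path.

**Shape 5** — `<rect>` rectangle, stroke `#008000` → score (S411, F2099). Machine vertices: (26.23,147.88) → (109.55,147.88) → (109.55,78.76) → (26.23,78.76) → (26.23,147.88). Closed: final G1 returns to the first vertex.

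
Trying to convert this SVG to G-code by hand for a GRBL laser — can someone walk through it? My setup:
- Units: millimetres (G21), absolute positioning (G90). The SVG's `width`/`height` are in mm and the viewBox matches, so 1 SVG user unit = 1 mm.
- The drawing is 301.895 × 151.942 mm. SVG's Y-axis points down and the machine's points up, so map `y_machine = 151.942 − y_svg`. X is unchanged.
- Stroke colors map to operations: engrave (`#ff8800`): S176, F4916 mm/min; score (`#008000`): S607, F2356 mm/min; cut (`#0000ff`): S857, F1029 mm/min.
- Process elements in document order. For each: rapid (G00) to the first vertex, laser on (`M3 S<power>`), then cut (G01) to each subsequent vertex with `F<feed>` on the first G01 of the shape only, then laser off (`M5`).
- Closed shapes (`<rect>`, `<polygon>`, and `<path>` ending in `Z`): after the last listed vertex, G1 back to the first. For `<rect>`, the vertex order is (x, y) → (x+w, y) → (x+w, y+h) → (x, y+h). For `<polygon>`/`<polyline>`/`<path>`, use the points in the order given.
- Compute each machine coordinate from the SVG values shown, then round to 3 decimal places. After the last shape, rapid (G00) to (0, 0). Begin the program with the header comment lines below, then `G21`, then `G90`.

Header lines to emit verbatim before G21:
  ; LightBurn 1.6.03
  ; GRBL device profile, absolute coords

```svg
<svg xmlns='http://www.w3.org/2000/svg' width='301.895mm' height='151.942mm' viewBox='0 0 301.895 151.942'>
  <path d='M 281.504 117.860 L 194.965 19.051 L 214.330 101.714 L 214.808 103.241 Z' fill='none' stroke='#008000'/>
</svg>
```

; LightBurn 1.6.03
; GRBL device profile, absolute coords
G21
G90
G00 X281.504 Y34.082
M3 S607
G01 X194.965 Y132.891 F2356
G01 X214.330 Y50.228
G01 X214.808 Y48.701
G01 X281.504 Y34.082
M5
G00 X0.000 Y0.000

Since the viewBox matches the mm dimensions, user units are millimetres directly. The only transform is the Y-flip y_m = 151.942 − y_svg.

Shape 1 is a closed polygon drawn with `<path>`. Its stroke #008000 means score at S607, F2356. After flipping Y the toolpath is (281.504,34.082) → (194.965,132.891) → (214.330,50.228) → (214.808,48.701) → (281.504,34.082), returning to the start.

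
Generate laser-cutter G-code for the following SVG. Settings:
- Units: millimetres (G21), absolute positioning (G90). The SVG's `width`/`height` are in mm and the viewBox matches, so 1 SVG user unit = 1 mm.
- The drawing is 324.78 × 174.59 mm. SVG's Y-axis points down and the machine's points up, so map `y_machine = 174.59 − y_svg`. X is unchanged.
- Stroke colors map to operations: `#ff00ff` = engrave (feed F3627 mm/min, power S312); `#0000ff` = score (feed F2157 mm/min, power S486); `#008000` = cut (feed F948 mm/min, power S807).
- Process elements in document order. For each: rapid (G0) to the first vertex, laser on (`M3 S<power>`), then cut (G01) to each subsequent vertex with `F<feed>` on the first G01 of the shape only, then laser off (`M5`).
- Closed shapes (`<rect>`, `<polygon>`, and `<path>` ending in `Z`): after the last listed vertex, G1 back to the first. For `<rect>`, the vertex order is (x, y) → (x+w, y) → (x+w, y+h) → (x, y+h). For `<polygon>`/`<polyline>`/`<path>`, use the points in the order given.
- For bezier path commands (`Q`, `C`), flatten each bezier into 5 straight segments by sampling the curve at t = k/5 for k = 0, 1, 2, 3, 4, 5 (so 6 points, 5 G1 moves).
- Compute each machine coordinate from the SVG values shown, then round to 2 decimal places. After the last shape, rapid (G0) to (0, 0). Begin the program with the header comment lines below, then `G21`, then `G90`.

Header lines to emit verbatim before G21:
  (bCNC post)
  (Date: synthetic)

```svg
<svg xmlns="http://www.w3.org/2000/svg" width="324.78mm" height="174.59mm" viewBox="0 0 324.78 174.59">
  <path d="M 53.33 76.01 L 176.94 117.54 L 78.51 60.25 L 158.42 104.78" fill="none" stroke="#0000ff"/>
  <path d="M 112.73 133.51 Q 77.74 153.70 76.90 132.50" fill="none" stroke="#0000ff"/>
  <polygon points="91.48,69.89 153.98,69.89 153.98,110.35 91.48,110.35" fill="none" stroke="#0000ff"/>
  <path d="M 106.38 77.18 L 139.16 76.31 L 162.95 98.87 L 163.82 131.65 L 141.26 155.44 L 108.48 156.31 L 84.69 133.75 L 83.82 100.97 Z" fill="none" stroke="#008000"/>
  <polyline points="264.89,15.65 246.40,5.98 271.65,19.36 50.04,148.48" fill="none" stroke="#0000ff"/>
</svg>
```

(bCNC post)
(Date: synthetic)
G21
G90
G0 X53.33 Y98.58
M3 S486
G01 X176.94 Y57.05 F2157
G01 X78.51 Y114.34
G01 X158.42 Y69.81
M5
G0 X112.73 Y41.08
M3 S486
G01 X100.10 Y34.66 F2157
G01 X90.20 Y31.55
G01 X83.04 Y31.75
G01 X78.60 Y35.27
G01 X76.90 Y42.09
M5
G0 X91.48 Y104.70
M3 S486
G01 X153.98 Y104.70 F2157
G01 X153.98 Y64.24
G01 X91.48 Y64.24
G01 X91.48 Y104.70
M5
G0 X106.38 Y97.41
M3 S807
G01 X139.16 Y98.28 F948
G01 X162.95 Y75.72
G01 X163.82 Y42.94
G01 X141.26 Y19.15
G01 X108.48 Y18.28
G01 X84.69 Y40.84
G01 X83.82 Y73.62
G01 X106.38 Y97.41
M5
G0 X264.89 Y158.94
M3 S486
G01 X246.40 Y168.61 F2157
G01 X271.65 Y155.23
G01 X50.04 Y26.11
M5
G0 X0.00 Y0.00

Since the viewBox matches the mm dimensions, user units are millimetres directly. The only transform is the Y-flip y_m = 174.59 − y_svg.

Shape 1 is a open polyline drawn with `<path>`. Its stroke #0000ff means score at S486, F2157. After flipping Y the toolpath is (53.33,98.58) → (176.94,57.05) → (78.51,114.34) → (158.42,69.81).

Shape 2 is a quadratic bezier drawn with `<path>`. Its stroke #0000ff means score at S486, F2157. After flipping Y the toolpath is (112.73,41.08) → (100.10,34.66) → (90.20,31.55) → (83.04,31.75) → (78.60,35.27) → (76.90,42.09).

Shape 3 is a rectangle drawn with `<polygon>`. Its stroke #0000ff means score at S486, F2157. After flipping Y the toolpath is (91.48,104.70) → (153.98,104.70) → (153.98,64.24) → (91.48,64.24) → (91.48,104.70), returning to the start.

Shape 4 is a regular polygon drawn with `<path>`. Its stroke #008000 means cut at S807, F948. After flipping Y the toolpath is (106.38,97.41) → (139.16,98.28) → (162.95,75.72) → (163.82,42.94) → (141.26,19.15) → (108.48,18.28) → (84.69,40.84) → (83.82,73.62) → (106.38,97.41), returning to the start.

Shape 5 is a open polyline drawn with `<polyline>`. Its stroke #0000ff means score at S486, F2157. After flipping Y the toolpath is (264.89,158.94) → (246.40,168.61) → (271.65,155.23) → (50.04,26.11).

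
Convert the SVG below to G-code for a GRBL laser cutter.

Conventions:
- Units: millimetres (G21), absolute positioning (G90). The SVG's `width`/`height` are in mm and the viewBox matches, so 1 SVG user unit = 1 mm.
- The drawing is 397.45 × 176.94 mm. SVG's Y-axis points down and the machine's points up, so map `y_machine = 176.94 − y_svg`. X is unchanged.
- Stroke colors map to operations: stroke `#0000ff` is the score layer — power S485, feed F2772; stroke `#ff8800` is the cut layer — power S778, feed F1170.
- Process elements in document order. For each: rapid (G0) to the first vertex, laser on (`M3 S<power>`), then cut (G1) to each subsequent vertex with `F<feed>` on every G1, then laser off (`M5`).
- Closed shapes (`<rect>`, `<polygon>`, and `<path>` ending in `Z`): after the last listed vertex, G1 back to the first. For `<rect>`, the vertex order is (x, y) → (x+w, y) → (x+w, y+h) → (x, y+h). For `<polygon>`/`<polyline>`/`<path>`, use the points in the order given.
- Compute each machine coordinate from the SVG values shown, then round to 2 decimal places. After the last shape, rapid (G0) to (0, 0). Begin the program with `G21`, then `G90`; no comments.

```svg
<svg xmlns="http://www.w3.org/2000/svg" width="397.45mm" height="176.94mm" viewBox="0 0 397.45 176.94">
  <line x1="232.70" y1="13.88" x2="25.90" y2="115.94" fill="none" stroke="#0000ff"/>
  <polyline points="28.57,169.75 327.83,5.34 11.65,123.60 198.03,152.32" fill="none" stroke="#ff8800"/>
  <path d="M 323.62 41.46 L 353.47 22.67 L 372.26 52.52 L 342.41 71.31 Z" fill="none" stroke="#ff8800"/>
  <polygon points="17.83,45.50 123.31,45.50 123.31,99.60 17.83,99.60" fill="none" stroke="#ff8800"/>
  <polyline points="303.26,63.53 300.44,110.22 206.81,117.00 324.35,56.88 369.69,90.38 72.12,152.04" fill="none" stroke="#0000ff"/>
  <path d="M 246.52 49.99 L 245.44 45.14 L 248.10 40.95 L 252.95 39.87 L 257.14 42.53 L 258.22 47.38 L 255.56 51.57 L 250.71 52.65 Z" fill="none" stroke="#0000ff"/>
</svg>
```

viewBox `0 0 397.45 176.94` with mm width/height → 1 unit = 1 mm. Flip: y_m = 176.94 − y_svg.

**Shape 1** — `<line>` line segment, stroke `#0000ff` → score (S485, F2772). Machine vertices: (232.70,163.06) → (25.90,61.00). Open path.

**Shape 2** — `<polyline>` open polyline, stroke `#ff8800` → cut (S778, F1170). Machine vertices: (28.57,7.19) → (327.83,171.60) → (11.65,53.34) → (198.03,24.62). Open path.

**Shape 3** — `<path>` regular polygon, stroke `#ff8800` → cut (S778, F1170). Machine vertices: (323.62,135.48) → (353.47,154.27) → (372.26,124.42) → (342.41,105.63) → (323.62,135.48). Closed: final G1 returns to the first vertex.

**Shape 4** — `<polygon>` rectangle, stroke `#ff8800` → cut (S778, F1170). Machine vertices: (17.83,131.44) → (123.31,131.44) → (123.31,77.34) → (17.83,77.34) → (17.83,131.44). Closed: final G1 returns to the first vertex.

**Shape 5** — `<polyline>` open polyline, stroke `#0000ff` → score (S485, F2772). Machine vertices: (303.26,113.41) → (300.44,66.72) → (206.81,59.94) → (324.35,120.06) → (369.69,86.56) → (72.12,24.90). Open path.

**Shape 6** — `<path>` regular polygon, stroke `#0000ff` → score (S485, F2772). Machine vertices: (246.52,126.95) → (245.44,131.80) → (248.10,135.99) → (252.95,137.07) → (257.14,134.41) → (258.22,129.56) → (255.56,125.37) → (250.71,124.29) → (246.52,126.95). Closed: final G1 returns to the first vertex.

G21
G90
G0 X232.70 Y163.06
M3 S485
G1 X25.90 Y61.00 F2772
M5
G0 X28.57 Y7.19
M3 S778
G1 X327.83 Y171.60 F1170
G1 X11.65 Y53.34 F1170
G1 X198.03 Y24.62 F1170
M5
G0 X323.62 Y135.48
M3 S778
G1 X353.47 Y154.27 F1170
G1 X372.26 Y124.42 F1170
G1 X342.41 Y105.63 F1170
G1 X323.62 Y135.48 F1170
M5
G0 X17.83 Y131.44
M3 S778
G1 X123.31 Y131.44 F1170
G1 X123.31 Y77.34 F1170
G1 X17.83 Y77.34 F1170
G1 X17.83 Y131.44 F1170
M5
G0 X303.26 Y113.41
M3 S485
G1 X300.44 Y66.72 F2772
G1 X206.81 Y59.94 F2772
G1 X324.35 Y120.06 F2772
G1 X369.69 Y86.56 F2772
G1 X72.12 Y24.90 F2772
M5
G0 X246.52 Y126.95
M3 S485
G1 X245.44 Y131.80 F2772
G1 X248.10 Y135.99 F2772
G1 X252.95 Y137.07 F2772
G1 X257.14 Y134.41 F2772
G1 X258.22 Y129.56 F2772
G1 X255.56 Y125.37 F2772
G1 X250.71 Y124.29 F2772
G1 X246.52 Y126.95 F2772
M5
G0 X0.00 Y0.00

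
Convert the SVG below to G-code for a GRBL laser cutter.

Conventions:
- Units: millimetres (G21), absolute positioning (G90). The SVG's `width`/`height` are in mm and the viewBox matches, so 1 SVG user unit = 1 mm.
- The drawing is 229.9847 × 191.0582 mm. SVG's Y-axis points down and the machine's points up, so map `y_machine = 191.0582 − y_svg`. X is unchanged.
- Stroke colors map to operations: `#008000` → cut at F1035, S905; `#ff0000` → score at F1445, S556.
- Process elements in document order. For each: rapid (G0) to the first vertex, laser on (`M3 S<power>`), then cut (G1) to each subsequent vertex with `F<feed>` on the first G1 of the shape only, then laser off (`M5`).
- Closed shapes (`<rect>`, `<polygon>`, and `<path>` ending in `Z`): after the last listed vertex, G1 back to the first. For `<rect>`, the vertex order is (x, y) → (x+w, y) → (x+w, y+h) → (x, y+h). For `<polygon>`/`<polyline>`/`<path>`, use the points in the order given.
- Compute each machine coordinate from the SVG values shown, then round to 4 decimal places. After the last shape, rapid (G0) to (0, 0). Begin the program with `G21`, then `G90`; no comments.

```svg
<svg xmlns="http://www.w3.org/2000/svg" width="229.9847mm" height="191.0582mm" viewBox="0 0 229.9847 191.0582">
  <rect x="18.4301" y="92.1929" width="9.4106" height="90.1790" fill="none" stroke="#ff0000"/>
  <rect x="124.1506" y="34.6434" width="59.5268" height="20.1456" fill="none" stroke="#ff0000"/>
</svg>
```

G21
G90
G0 X18.4301 Y98.8653
M3 S556
G1 X27.8407 Y98.8653 F1445
G1 X27.8407 Y8.6863
G1 X18.4301 Y8.6863
G1 X18.4301 Y98.8653
M5
G0 X124.1506 Y156.4148
M3 S556
G1 X183.6774 Y156.4148 F1445
G1 X183.6774 Y136.2692
G1 X124.1506 Y136.2692
G1 X124.1506 Y156.4148
M5
G0 X0.0000 Y0.0000

Since the viewBox matches the mm dimensions, user units are millimetres directly. The only transform is the Y-flip y_m = 191.0582 − y_svg.

Shape 1 is a rectangle drawn with `<rect>`. Its stroke #ff0000 means score at S556, F1445. After flipping Y the toolpath is (18.4301,98.8653) → (27.8407,98.8653) → (27.8407,8.6863) → (18.4301,8.6863) → (18.4301,98.8653), returning to the start.

Shape 2 is a rectangle drawn with `<rect>`. Its stroke #ff0000 means score at S556, F1445. After flipping Y the toolpath is (124.1506,156.4148) → (183.6774,156.4148) → (183.6774,136.2692) → (124.1506,136.2692) → (124.1506,156.4148), returning to the start.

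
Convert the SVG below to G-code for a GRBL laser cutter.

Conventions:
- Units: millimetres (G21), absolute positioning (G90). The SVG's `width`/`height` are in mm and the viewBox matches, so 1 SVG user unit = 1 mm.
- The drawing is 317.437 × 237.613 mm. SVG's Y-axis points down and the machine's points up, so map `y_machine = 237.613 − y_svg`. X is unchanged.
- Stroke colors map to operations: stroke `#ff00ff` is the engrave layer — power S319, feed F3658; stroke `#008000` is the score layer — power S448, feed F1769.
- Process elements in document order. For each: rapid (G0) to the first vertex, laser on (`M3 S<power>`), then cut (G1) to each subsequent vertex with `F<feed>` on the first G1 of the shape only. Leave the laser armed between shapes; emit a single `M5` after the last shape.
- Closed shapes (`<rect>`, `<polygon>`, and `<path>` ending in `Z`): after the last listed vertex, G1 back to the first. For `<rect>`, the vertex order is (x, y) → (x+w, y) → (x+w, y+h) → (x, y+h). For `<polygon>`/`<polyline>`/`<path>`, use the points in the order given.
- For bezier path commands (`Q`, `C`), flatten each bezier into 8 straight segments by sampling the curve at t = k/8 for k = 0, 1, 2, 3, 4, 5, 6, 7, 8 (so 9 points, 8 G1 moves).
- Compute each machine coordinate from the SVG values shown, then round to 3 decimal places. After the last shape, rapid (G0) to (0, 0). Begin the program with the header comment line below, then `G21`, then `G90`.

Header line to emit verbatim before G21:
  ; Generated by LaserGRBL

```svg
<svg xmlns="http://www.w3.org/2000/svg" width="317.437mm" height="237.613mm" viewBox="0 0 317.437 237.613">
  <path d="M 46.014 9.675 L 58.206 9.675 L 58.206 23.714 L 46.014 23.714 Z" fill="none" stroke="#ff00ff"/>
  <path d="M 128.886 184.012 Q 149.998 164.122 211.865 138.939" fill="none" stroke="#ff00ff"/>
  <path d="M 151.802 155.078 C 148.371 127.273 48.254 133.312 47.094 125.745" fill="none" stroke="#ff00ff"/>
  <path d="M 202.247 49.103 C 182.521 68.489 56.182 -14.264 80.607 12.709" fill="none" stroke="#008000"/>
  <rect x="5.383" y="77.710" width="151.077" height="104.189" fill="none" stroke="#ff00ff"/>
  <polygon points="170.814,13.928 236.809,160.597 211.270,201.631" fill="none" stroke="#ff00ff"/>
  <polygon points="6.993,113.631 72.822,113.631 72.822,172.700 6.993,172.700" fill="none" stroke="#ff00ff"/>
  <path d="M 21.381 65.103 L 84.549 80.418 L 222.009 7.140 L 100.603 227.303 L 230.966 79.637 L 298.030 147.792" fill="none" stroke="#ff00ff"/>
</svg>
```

viewBox `0 0 317.437 237.613` with mm width/height → 1 unit = 1 mm. Flip: y_m = 237.613 − y_svg.

**Shape 1** — `<path>` rectangle, stroke `#ff00ff` → engrave (S319, F3658). Machine vertices: (46.014,227.938) → (58.206,227.938) → (58.206,213.899) → (46.014,213.899) → (46.014,227.938). Closed: final G1 returns to the first vertex.

**Shape 2** — `<path>` quadratic bezier, stroke `#ff00ff` → engrave (S319, F3658). Control points (SVG): P0=(128.886,184.012), P1=(149.998,164.122), P2=(211.865,138.939); sampled at t=k/8. Machine vertices: (128.886,53.601) → (134.801,58.656) → (141.989,63.877) → (150.451,69.263) → (160.187,74.814) → (171.196,80.531) → (183.479,86.413) → (197.035,92.461) → (211.865,98.674). Open path.

**Shape 3** — `<path>` cubic bezier, stroke `#ff00ff` → engrave (S319, F3658). Control points (SVG): P0=(151.802,155.078), P1=(148.371,127.273), P2=(48.254,133.312), P3=(47.094,125.745); sampled at t=k/8. Machine vertices: (151.802,82.535) → (146.365,91.468) → (134.157,97.784) → (117.470,102.040) → (98.596,104.791) → (79.829,106.593) → (63.462,108.002) → (51.785,109.575) → (47.094,111.868). Open path.

**Shape 4** — `<path>` cubic bezier, stroke `#008000` → score (S448, F1769). Control points (SVG): P0=(202.247,49.103), P1=(182.521,68.489), P2=(56.182,-14.264), P3=(80.607,12.709); sampled at t=k/8. Machine vertices: (202.247,188.510) → (190.355,185.614) → (171.484,189.811) → (148.651,198.618) → (124.870,209.552) → (103.160,220.131) → (86.535,227.871) → (78.012,230.289) → (80.607,224.904). Open path.

**Shape 5** — `<rect>` rectangle, stroke `#ff00ff` → engrave (S319, F3658). Machine vertices: (5.383,159.903) → (156.460,159.903) → (156.460,55.714) → (5.383,55.714) → (5.383,159.903). Closed: final G1 returns to the first vertex.

**Shape 6** — `<polygon>` closed polygon, stroke `#ff00ff` → engrave (S319, F3658). Machine vertices: (170.814,223.685) → (236.809,77.016) → (211.270,35.982) → (170.814,223.685). Closed: final G1 returns to the first vertex.

**Shape 7** — `<polygon>` rectangle, stroke `#ff00ff` → engrave (S319, F3658). Machine vertices: (6.993,123.982) → (72.822,123.982) → (72.822,64.913) → (6.993,64.913) → (6.993,123.982). Closed: final G1 returns to the first vertex.

**Shape 8** — `<path>` open polyline, stroke `#ff00ff` → engrave (S319, F3658). Machine vertices: (21.381,172.510) → (84.549,157.195) → (222.009,230.473) → (100.603,10.310) → (230.966,157.976) → (298.030,89.821). Open path.

; Generated by LaserGRBL
G21
G90
G0 X46.014 Y227.938
M3 S319
G1 X58.206 Y227.938 F3658
G1 X58.206 Y213.899
G1 X46.014 Y213.899
G1 X46.014 Y227.938
G0 X128.886 Y53.601
M3 S319
G1 X134.801 Y58.656 F3658
G1 X141.989 Y63.877
G1 X150.451 Y69.263
G1 X160.187 Y74.814
G1 X171.196 Y80.531
G1 X183.479 Y86.413
G1 X197.035 Y92.461
G1 X211.865 Y98.674
G0 X151.802 Y82.535
M3 S319
G1 X146.365 Y91.468 F3658
G1 X134.157 Y97.784
G1 X117.470 Y102.040
G1 X98.596 Y104.791
G1 X79.829 Y106.593
G1 X63.462 Y108.002
G1 X51.785 Y109.575
G1 X47.094 Y111.868
G0 X202.247 Y188.510
M3 S448
G1 X190.355 Y185.614 F1769
G1 X171.484 Y189.811
G1 X148.651 Y198.618
G1 X124.870 Y209.552
G1 X103.160 Y220.131
G1 X86.535 Y227.871
G1 X78.012 Y230.289
G1 X80.607 Y224.904
G0 X5.383 Y159.903
M3 S319
G1 X156.460 Y159.903 F3658
G1 X156.460 Y55.714
G1 X5.383 Y55.714
G1 X5.383 Y159.903
G0 X170.814 Y223.685
M3 S319
G1 X236.809 Y77.016 F3658
G1 X211.270 Y35.982
G1 X170.814 Y223.685
G0 X6.993 Y123.982
M3 S319
G1 X72.822 Y123.982 F3658
G1 X72.822 Y64.913
G1 X6.993 Y64.913
G1 X6.993 Y123.982
G0 X21.381 Y172.510
M3 S319
G1 X84.549 Y157.195 F3658
G1 X222.009 Y230.473
G1 X100.603 Y10.310
G1 X230.966 Y157.976
G1 X298.030 Y89.821
M5
G0 X0.000 Y0.000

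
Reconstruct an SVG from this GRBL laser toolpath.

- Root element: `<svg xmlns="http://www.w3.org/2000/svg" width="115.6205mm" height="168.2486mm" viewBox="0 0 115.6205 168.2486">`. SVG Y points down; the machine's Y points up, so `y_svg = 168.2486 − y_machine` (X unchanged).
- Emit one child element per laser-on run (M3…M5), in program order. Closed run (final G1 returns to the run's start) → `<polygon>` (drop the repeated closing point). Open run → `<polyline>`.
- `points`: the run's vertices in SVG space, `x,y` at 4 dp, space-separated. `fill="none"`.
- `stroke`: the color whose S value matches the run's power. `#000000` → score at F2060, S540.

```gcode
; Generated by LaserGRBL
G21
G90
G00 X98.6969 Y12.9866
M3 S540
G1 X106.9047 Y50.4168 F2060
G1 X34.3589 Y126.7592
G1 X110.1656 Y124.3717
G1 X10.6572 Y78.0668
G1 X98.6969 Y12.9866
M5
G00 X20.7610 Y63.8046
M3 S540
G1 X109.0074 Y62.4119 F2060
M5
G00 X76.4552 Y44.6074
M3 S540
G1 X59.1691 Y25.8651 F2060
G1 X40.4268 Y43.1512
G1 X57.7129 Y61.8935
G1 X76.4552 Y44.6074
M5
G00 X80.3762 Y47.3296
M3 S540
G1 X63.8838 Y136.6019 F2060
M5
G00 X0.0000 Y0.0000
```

<svg xmlns="http://www.w3.org/2000/svg" width="115.6205mm" height="168.2486mm" viewBox="0 0 115.6205 168.2486">
  <polygon points="98.6969,155.2620 106.9047,117.8318 34.3589,41.4894 110.1656,43.8769 10.6572,90.1818" fill="none" stroke="#000000"/>
  <polyline points="20.7610,104.4440 109.0074,105.8367" fill="none" stroke="#000000"/>
  <polygon points="76.4552,123.6412 59.1691,142.3835 40.4268,125.0974 57.7129,106.3551" fill="none" stroke="#000000"/>
  <polyline points="80.3762,120.9190 63.8838,31.6467" fill="none" stroke="#000000"/>
</svg>

Each laser-on run becomes one SVG element. Flip Y back into SVG space with y_svg = 168.2486 − y_machine. Every run uses S540, so all elements get stroke `#000000` (score).

Run 1: The run returns to its start, so emit a `<polygon>` with points (Y-flipped): 98.6969,155.2620 106.9047,117.8318 34.3589,41.4894 110.1656,43.8769 10.6572,90.1818.

Run 2: The run is open, so emit a `<polyline>` with points (Y-flipped): 20.7610,104.4440 109.0074,105.8367.

Run 3: The run returns to its start, so emit a `<polygon>` with points (Y-flipped): 76.4552,123.6412 59.1691,142.3835 40.4268,125.0974 57.7129,106.3551.

Run 4: The run is open, so emit a `<polyline>` with points (Y-flipped): 80.3762,120.9190 63.8838,31.6467.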